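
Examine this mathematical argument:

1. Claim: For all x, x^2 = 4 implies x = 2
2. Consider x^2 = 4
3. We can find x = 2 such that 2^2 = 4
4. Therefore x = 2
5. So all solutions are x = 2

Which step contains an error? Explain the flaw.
Step 4: Therefore x = 2

Step 4 incorrectly concludes that x = 2 is the only solution. The proof shows that x = 2 is A solution (existence), but does not show it is the ONLY solution (uniqueness). In fact, x = -2 is also a solution since (-2)^2 = 4. Finding one solution doesn't prove there are no others.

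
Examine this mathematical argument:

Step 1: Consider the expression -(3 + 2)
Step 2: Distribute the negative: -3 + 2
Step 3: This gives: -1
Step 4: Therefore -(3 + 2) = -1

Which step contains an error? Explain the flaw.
Step 2: Distribute the negative: -3 + 2

Step 2 incorrectly distributes the negative sign. The correct distribution is -(3 + 2) = -3 - 2 = -5. The negative must be applied to both terms, not just the first. The error treats -(3 + 2) as -3 + 2, which equals -1 instead of -5.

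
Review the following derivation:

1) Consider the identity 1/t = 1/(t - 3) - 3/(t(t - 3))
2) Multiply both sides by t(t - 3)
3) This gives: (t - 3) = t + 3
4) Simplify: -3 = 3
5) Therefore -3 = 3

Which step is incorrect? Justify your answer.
Step 3: This gives: (t - 3) = t + 3

Step 3 makes a sign error when clearing denominators. Multiplying -3/(t(t - 3)) by t(t - 3) gives -3, not +3. The correct result is (t - 3) = t - 3, which is trivially true, not (t - 3) = t + 3. (Step 1 is a valid identity: 1/(t - 3) - 3/(t(t - 3)) = (t - 3)/(t(t - 3)) = 1/t.)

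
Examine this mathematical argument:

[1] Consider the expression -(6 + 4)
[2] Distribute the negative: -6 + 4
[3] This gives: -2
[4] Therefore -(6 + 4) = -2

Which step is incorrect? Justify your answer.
Step 2: Distribute the negative: -6 + 4

Step 2 incorrectly distributes the negative sign. The correct distribution is -(6 + 4) = -6 - 4 = -10. The negative must be applied to both terms, not just the first. The error treats -(6 + 4) as -6 + 4, which equals -2 instead of -10.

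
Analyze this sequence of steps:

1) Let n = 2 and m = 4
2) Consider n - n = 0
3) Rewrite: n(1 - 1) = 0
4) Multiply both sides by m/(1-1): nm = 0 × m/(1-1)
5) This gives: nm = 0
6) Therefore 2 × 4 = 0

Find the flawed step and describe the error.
Step 4: Multiply both sides by m/(1-1): nm = 0 × m/(1-1)

Step 4 multiplies both sides by m/(1-1). However, 1-1 = 0, so this is multiplication by m/0, which is undefined. We cannot multiply by an undefined expression.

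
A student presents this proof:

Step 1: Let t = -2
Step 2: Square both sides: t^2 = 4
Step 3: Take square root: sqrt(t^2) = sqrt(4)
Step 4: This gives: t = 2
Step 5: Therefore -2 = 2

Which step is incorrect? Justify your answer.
Step 4: This gives: t = 2

Step 4 incorrectly states that sqrt(t^2) = t. The correct identity is sqrt(t^2) = |t|. Since t = -2 < 0, we have sqrt(t^2) = |-2| = 2, not t = -2.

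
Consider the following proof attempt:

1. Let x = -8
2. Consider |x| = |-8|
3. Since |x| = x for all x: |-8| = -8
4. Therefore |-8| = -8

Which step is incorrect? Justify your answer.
Step 3: Since |x| = x for all x: |-8| = -8

Step 3 incorrectly states that |x| = x for all x. The correct definition is |x| = x when x >= 0, and |x| = -x when x < 0. Since -8 < 0, we have |-8| = -(-8) = 8, not -8.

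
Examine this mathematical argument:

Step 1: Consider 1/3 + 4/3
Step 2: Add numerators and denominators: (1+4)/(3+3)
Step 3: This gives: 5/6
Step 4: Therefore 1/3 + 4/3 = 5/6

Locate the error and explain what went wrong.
Step 2: Add numerators and denominators: (1+4)/(3+3)

Step 2 incorrectly adds fractions by separately adding numerators and denominators. This is wrong. The correct method requires a common denominator: 1/3 + 4/3 = (1×3 + 4×3)/(3×3) = 15/9 = 5/3. The method used gives 5/6, which is different.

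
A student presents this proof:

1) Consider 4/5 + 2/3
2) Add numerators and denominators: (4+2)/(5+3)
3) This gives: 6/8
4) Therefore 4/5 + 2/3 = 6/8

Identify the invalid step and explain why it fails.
Step 2: Add numerators and denominators: (4+2)/(5+3)

Step 2 incorrectly adds fractions by separately adding numerators and denominators. This is wrong. The correct method requires a common denominator: 4/5 + 2/3 = (4×3 + 2×5)/(5×3) = 22/15 = 22/15. The method used gives 6/8, which is different.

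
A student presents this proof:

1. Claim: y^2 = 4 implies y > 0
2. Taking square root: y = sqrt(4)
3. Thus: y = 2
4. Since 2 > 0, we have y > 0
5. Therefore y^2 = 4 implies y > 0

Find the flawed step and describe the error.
Step 2: Taking square root: y = sqrt(4)

Step 2 takes the square root and assumes the positive root only. The equation y^2 = 4 actually has two solutions: y = 2 and y = -2. The proof silently assumes y > 0 without justification, then uses this assumption to conclude y > 0, which is circular. The counterexample y = -2 shows the claim is false.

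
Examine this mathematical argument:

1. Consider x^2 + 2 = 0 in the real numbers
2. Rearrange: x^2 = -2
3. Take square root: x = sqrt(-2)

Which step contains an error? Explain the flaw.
Step 3: Take square root: x = sqrt(-2)

Step 3 takes the square root of -2, which is negative. In the real number system, the square root of a negative number is undefined. The equation x^2 + 2 = 0 has no real solutions. Square roots of negative numbers only exist in the complex numbers.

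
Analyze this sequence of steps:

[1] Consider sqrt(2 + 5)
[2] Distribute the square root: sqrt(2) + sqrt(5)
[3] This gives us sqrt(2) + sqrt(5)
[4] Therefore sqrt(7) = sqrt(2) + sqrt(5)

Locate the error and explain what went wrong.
Step 2: Distribute the square root: sqrt(2) + sqrt(5)

Step 2 incorrectly 'distributes' the square root over addition. The square root function does not distribute: sqrt(a + b) ≠ sqrt(a) + sqrt(b). In fact, sqrt(2 + 5) = sqrt(7) ≈ 2.6458, while sqrt(2) + sqrt(5) ≈ 3.6503.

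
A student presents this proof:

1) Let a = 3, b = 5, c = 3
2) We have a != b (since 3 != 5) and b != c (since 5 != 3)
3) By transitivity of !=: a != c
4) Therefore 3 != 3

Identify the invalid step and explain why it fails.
Step 3: By transitivity of !=: a != c

Step 3 incorrectly applies transitivity to the '!=' relation. Transitivity states: if a R b and b R c, then a R c. However, '!=' is not transitive. Counterexample: 3 != 5 and 5 != 3, but 3 = 3 (both equal 3). Transitivity holds for relations like <, <=, =, but not for !=.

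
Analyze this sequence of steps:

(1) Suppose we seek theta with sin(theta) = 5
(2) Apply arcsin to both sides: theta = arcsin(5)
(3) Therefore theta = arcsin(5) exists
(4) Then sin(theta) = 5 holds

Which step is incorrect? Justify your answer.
Step 2: Apply arcsin to both sides: theta = arcsin(5)

Step 2 applies arcsin to 5. However, arcsin(x) is only defined for x in [-1, 1] because sin(theta) can only produce values in that range. Since |5| > 1, arcsin(5) is undefined. There is no angle whose sine equals 5.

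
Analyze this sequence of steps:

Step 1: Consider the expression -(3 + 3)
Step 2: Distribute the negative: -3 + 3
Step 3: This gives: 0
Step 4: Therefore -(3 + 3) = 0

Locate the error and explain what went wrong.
Step 2: Distribute the negative: -3 + 3

Step 2 incorrectly distributes the negative sign. The correct distribution is -(3 + 3) = -3 - 3 = -6. The negative must be applied to both terms, not just the first. The error treats -(3 + 3) as -3 + 3, which equals 0 instead of -6.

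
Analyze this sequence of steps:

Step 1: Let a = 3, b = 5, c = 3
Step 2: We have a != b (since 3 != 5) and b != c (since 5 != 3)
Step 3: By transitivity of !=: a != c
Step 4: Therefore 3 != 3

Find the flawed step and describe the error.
Step 3: By transitivity of !=: a != c

Step 3 incorrectly applies transitivity to the '!=' relation. Transitivity states: if a R b and b R c, then a R c. However, '!=' is not transitive. Counterexample: 3 != 5 and 5 != 3, but 3 = 3 (both equal 3). Transitivity holds for relations like <, <=, =, but not for !=.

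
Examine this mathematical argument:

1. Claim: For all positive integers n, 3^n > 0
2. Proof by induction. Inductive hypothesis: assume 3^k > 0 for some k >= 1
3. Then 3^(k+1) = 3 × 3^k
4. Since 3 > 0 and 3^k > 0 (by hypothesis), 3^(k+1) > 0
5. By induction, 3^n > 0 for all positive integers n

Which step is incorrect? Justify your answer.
Step 5: By induction, 3^n > 0 for all positive integers n

Step 5 concludes the proof by induction, but no base case was ever established. A valid induction proof requires: (1) a base case proving 3^1 > 0, and (2) an inductive step showing IF 3^k > 0 THEN 3^(k+1) > 0. Steps 2-4 correctly establish the inductive step, but without the base case the conclusion in step 5 does not follow.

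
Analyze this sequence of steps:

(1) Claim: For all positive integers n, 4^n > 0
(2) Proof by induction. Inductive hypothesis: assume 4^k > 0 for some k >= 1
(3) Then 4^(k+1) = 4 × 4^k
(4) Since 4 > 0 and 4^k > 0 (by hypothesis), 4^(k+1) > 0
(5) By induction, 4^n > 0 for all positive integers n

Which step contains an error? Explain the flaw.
Step 5: By induction, 4^n > 0 for all positive integers n

Step 5 concludes the proof by induction, but no base case was ever established. A valid induction proof requires: (1) a base case proving 4^1 > 0, and (2) an inductive step showing IF 4^k > 0 THEN 4^(k+1) > 0. Steps 2-4 correctly establish the inductive step, but without the base case the conclusion in step 5 does not follow.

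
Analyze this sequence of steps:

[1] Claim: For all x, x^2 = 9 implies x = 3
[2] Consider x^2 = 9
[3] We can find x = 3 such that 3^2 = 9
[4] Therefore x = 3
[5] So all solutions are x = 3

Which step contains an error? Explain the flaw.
Step 4: Therefore x = 3

Step 4 incorrectly concludes that x = 3 is the only solution. The proof shows that x = 3 is A solution (existence), but does not show it is the ONLY solution (uniqueness). In fact, x = -3 is also a solution since (-3)^2 = 9. Finding one solution doesn't prove there are no others.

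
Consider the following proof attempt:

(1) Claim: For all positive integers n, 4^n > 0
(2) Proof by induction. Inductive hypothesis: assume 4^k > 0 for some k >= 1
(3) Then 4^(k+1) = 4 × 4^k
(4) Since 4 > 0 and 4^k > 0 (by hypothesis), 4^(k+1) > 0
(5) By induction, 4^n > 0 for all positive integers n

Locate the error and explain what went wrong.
Step 5: By induction, 4^n > 0 for all positive integers n

Step 5 concludes the proof by induction, but no base case was ever established. A valid induction proof requires: (1) a base case proving 4^1 > 0, and (2) an inductive step showing IF 4^k > 0 THEN 4^(k+1) > 0. Steps 2-4 correctly establish the inductive step, but without the base case the conclusion in step 5 does not follow.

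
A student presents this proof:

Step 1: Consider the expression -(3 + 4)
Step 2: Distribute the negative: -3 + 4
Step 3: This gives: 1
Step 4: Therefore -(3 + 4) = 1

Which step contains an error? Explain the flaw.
Step 2: Distribute the negative: -3 + 4

Step 2 incorrectly distributes the negative sign. The correct distribution is -(3 + 4) = -3 - 4 = -7. The negative must be applied to both terms, not just the first. The error treats -(3 + 4) as -3 + 4, which equals 1 instead of -7.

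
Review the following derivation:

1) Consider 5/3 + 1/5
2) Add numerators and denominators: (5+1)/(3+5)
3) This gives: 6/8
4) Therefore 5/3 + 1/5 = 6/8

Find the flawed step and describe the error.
Step 2: Add numerators and denominators: (5+1)/(3+5)

Step 2 incorrectly adds fractions by separately adding numerators and denominators. This is wrong. The correct method requires a common denominator: 5/3 + 1/5 = (5×5 + 1×3)/(3×5) = 28/15 = 28/15. The method used gives 6/8, which is different.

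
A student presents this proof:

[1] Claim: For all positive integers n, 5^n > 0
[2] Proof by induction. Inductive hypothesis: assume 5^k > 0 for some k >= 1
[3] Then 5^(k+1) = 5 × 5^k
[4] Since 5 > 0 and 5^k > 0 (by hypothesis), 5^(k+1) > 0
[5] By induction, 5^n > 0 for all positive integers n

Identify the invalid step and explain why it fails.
Step 5: By induction, 5^n > 0 for all positive integers n

Step 5 concludes the proof by induction, but no base case was ever established. A valid induction proof requires: (1) a base case proving 5^1 > 0, and (2) an inductive step showing IF 5^k > 0 THEN 5^(k+1) > 0. Steps 2-4 correctly establish the inductive step, but without the base case the conclusion in step 5 does not follow.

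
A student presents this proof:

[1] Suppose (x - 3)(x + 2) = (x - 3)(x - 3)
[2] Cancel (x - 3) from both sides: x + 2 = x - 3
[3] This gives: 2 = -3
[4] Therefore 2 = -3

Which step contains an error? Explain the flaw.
Step 2: Cancel (x - 3) from both sides: x + 2 = x - 3

Step 2 cancels (x - 3) from both sides. This is only valid if (x - 3) ≠ 0, i.e., x ≠ 3. When x = 3, both sides equal zero regardless of the other factors. The correct approach requires considering x = 3 as a separate case.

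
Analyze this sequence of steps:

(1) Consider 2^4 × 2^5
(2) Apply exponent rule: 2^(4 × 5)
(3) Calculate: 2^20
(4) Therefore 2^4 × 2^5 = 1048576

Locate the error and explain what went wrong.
Step 2: Apply exponent rule: 2^(4 × 5)

Step 2 incorrectly states that a^b × a^c = a^(b×c). The correct rule is a^b × a^c = a^(b+c). The actual value is 2^4 × 2^5 = 2^9 = 512, not 2^20 = 1048576.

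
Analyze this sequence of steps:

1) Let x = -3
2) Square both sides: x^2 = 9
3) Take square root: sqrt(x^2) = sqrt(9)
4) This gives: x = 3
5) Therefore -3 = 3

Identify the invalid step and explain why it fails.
Step 4: This gives: x = 3

Step 4 incorrectly states that sqrt(x^2) = x. The correct identity is sqrt(x^2) = |x|. Since x = -3 < 0, we have sqrt(x^2) = |-3| = 3, not x = -3.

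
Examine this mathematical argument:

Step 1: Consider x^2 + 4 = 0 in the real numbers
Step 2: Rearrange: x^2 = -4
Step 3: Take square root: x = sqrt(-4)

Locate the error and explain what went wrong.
Step 3: Take square root: x = sqrt(-4)

Step 3 takes the square root of -4, which is negative. In the real number system, the square root of a negative number is undefined. The equation x^2 + 4 = 0 has no real solutions. Square roots of negative numbers only exist in the complex numbers.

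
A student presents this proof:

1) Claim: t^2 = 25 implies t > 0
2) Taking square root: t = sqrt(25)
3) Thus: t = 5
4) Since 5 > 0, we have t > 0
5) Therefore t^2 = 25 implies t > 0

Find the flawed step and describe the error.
Step 2: Taking square root: t = sqrt(25)

Step 2 takes the square root and assumes the positive root only. The equation t^2 = 25 actually has two solutions: t = 5 and t = -5. The proof silently assumes t > 0 without justification, then uses this assumption to conclude t > 0, which is circular. The counterexample t = -5 shows the claim is false.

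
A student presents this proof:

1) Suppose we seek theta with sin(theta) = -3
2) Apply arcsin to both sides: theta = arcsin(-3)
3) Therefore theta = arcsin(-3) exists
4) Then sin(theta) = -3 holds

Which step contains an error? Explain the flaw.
Step 2: Apply arcsin to both sides: theta = arcsin(-3)

Step 2 applies arcsin to -3. However, arcsin(x) is only defined for x in [-1, 1] because sin(theta) can only produce values in that range. Since |-3| > 1, arcsin(-3) is undefined. There is no angle whose sine equals -3.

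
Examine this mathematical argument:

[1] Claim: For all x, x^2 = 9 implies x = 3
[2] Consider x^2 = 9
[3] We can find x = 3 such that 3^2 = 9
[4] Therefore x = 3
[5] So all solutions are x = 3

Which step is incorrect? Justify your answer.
Step 4: Therefore x = 3

Step 4 incorrectly concludes that x = 3 is the only solution. The proof shows that x = 3 is A solution (existence), but does not show it is the ONLY solution (uniqueness). In fact, x = -3 is also a solution since (-3)^2 = 9. Finding one solution doesn't prove there are no others.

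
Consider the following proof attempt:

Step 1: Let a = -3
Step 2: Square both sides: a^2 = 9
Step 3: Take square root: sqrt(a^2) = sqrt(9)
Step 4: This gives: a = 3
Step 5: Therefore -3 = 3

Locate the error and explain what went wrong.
Step 4: This gives: a = 3

Step 4 incorrectly states that sqrt(a^2) = a. The correct identity is sqrt(a^2) = |a|. Since a = -3 < 0, we have sqrt(a^2) = |-3| = 3, not a = -3.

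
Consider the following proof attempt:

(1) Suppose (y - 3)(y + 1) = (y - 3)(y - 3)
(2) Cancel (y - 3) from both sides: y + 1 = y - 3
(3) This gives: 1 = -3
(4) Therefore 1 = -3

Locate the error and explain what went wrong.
Step 2: Cancel (y - 3) from both sides: y + 1 = y - 3

Step 2 cancels (y - 3) from both sides. This is only valid if (y - 3) ≠ 0, i.e., y ≠ 3. When y = 3, both sides equal zero regardless of the other factors. The correct approach requires considering y = 3 as a separate case.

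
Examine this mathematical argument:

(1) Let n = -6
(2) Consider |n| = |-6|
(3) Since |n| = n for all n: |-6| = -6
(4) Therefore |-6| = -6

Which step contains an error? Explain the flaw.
Step 3: Since |n| = n for all n: |-6| = -6

Step 3 incorrectly states that |n| = n for all n. The correct definition is |n| = n when n >= 0, and |n| = -n when n < 0. Since -6 < 0, we have |-6| = -(-6) = 6, not -6.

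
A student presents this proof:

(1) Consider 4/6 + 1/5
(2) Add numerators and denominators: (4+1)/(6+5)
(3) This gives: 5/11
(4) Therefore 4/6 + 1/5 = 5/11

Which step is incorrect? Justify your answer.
Step 2: Add numerators and denominators: (4+1)/(6+5)

Step 2 incorrectly adds fractions by separately adding numerators and denominators. This is wrong. The correct method requires a common denominator: 4/6 + 1/5 = (4×5 + 1×6)/(6×5) = 26/30 = 13/15. The method used gives 5/11, which is different.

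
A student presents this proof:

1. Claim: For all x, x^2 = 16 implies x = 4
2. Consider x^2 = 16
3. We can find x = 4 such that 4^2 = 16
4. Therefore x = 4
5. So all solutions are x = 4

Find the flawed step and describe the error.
Step 4: Therefore x = 4

Step 4 incorrectly concludes that x = 4 is the only solution. The proof shows that x = 4 is A solution (existence), but does not show it is the ONLY solution (uniqueness). In fact, x = -4 is also a solution since (-4)^2 = 16. Finding one solution doesn't prove there are no others.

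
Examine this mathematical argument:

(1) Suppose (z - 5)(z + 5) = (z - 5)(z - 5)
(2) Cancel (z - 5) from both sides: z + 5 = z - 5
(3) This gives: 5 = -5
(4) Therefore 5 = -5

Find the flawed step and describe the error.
Step 2: Cancel (z - 5) from both sides: z + 5 = z - 5

Step 2 cancels (z - 5) from both sides. This is only valid if (z - 5) ≠ 0, i.e., z ≠ 5. When z = 5, both sides equal zero regardless of the other factors. The correct approach requires considering z = 5 as a separate case.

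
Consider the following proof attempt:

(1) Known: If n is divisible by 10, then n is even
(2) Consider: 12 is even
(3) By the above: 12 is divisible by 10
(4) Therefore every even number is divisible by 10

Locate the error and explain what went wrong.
Step 3: By the above: 12 is divisible by 10

Step 3 commits the fallacy of affirming the consequent. The known fact 'divisible by 10 → even' does NOT imply 'even → divisible by 10'. That would be the converse, which is false. For example, 12 is even but 12 ÷ 10 = 1.20, which is not an integer.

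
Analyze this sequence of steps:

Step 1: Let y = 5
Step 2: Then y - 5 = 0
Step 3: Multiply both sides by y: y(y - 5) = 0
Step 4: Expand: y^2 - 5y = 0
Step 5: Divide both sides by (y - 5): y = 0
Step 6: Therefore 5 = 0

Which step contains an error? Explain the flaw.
Step 5: Divide both sides by (y - 5): y = 0

Step 5 divides both sides by (y - 5). However, since y = 5, we have (y - 5) = 0. Division by zero is undefined, making this step invalid.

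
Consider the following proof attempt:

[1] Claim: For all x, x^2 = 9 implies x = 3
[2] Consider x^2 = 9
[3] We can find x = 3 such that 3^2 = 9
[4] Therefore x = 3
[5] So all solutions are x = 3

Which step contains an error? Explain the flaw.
Step 4: Therefore x = 3

Step 4 incorrectly concludes that x = 3 is the only solution. The proof shows that x = 3 is A solution (existence), but does not show it is the ONLY solution (uniqueness). In fact, x = -3 is also a solution since (-3)^2 = 9. Finding one solution doesn't prove there are no others.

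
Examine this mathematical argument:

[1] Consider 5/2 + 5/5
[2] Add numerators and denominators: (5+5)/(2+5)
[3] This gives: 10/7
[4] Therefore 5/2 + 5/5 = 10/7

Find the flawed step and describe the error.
Step 2: Add numerators and denominators: (5+5)/(2+5)

Step 2 incorrectly adds fractions by separately adding numerators and denominators. This is wrong. The correct method requires a common denominator: 5/2 + 5/5 = (5×5 + 5×2)/(2×5) = 35/10 = 7/2. The method used gives 10/7, which is different.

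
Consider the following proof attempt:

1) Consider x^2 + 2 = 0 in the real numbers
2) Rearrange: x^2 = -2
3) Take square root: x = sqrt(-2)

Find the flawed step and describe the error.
Step 3: Take square root: x = sqrt(-2)

Step 3 takes the square root of -2, which is negative. In the real number system, the square root of a negative number is undefined. The equation x^2 + 2 = 0 has no real solutions. Square roots of negative numbers only exist in the complex numbers.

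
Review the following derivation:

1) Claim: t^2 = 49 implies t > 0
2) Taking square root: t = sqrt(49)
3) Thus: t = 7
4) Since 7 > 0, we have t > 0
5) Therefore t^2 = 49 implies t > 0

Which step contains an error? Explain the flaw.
Step 2: Taking square root: t = sqrt(49)

Step 2 takes the square root and assumes the positive root only. The equation t^2 = 49 actually has two solutions: t = 7 and t = -7. The proof silently assumes t > 0 without justification, then uses this assumption to conclude t > 0, which is circular. The counterexample t = -7 shows the claim is false.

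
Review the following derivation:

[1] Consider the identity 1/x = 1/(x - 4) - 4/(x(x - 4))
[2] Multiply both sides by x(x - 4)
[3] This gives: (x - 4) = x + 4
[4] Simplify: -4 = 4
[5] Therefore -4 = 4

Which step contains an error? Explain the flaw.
Step 3: This gives: (x - 4) = x + 4

Step 3 makes a sign error when clearing denominators. Multiplying -4/(x(x - 4)) by x(x - 4) gives -4, not +4. The correct result is (x - 4) = x - 4, which is trivially true, not (x - 4) = x + 4. (Step 1 is a valid identity: 1/(x - 4) - 4/(x(x - 4)) = (x - 4)/(x(x - 4)) = 1/x.)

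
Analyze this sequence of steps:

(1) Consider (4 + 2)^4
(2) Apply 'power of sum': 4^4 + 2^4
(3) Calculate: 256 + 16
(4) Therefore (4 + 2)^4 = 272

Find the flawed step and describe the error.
Step 2: Apply 'power of sum': 4^4 + 2^4

Step 2 incorrectly applies a non-existent rule '(a+b)^n = a^n + b^n'. This is false in general. The correct expansion uses the binomial theorem. The actual value is (4 + 2)^4 = 6^4 = 1296, not 272.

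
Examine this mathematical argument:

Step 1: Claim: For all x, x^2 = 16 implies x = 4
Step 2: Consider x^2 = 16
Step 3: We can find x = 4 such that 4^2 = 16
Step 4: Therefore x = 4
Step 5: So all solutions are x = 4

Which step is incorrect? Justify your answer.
Step 4: Therefore x = 4

Step 4 incorrectly concludes that x = 4 is the only solution. The proof shows that x = 4 is A solution (existence), but does not show it is the ONLY solution (uniqueness). In fact, x = -4 is also a solution since (-4)^2 = 16. Finding one solution doesn't prove there are no others.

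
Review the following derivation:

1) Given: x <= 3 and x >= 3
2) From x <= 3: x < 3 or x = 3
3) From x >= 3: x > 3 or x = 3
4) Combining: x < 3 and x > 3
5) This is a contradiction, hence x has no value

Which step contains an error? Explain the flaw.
Step 4: Combining: x < 3 and x > 3

Step 4 incorrectly combines the conditions. From x <= 3 and x >= 3, the intersection is x = 3. The error treats the 'or' cases as 'and' requirements. The correct conclusion is that x = 3 is the unique solution, not that no solution exists.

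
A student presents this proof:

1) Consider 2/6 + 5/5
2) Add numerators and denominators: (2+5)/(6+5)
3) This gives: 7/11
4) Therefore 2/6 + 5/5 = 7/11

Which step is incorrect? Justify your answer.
Step 2: Add numerators and denominators: (2+5)/(6+5)

Step 2 incorrectly adds fractions by separately adding numerators and denominators. This is wrong. The correct method requires a common denominator: 2/6 + 5/5 = (2×5 + 5×6)/(6×5) = 40/30 = 4/3. The method used gives 7/11, which is different.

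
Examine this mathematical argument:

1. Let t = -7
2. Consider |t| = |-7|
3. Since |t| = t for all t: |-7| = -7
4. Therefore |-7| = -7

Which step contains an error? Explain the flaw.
Step 3: Since |t| = t for all t: |-7| = -7

Step 3 incorrectly states that |t| = t for all t. The correct definition is |t| = t when t >= 0, and |t| = -t when t < 0. Since -7 < 0, we have |-7| = -(-7) = 7, not -7.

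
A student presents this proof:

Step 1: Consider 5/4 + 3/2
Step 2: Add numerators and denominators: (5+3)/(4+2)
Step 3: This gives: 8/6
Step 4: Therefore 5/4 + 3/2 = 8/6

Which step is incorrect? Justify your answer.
Step 2: Add numerators and denominators: (5+3)/(4+2)

Step 2 incorrectly adds fractions by separately adding numerators and denominators. This is wrong. The correct method requires a common denominator: 5/4 + 3/2 = (5×2 + 3×4)/(4×2) = 22/8 = 11/4. The method used gives 8/6, which is different.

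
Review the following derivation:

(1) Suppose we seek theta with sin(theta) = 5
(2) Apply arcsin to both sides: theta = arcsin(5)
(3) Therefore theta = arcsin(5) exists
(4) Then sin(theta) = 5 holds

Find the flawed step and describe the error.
Step 2: Apply arcsin to both sides: theta = arcsin(5)

Step 2 applies arcsin to 5. However, arcsin(x) is only defined for x in [-1, 1] because sin(theta) can only produce values in that range. Since |5| > 1, arcsin(5) is undefined. There is no angle whose sine equals 5.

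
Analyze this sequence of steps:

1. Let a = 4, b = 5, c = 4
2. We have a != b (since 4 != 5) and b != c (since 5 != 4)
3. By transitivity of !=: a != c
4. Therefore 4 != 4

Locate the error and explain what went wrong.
Step 3: By transitivity of !=: a != c

Step 3 incorrectly applies transitivity to the '!=' relation. Transitivity states: if a R b and b R c, then a R c. However, '!=' is not transitive. Counterexample: 4 != 5 and 5 != 4, but 4 = 4 (both equal 4). Transitivity holds for relations like <, <=, =, but not for !=.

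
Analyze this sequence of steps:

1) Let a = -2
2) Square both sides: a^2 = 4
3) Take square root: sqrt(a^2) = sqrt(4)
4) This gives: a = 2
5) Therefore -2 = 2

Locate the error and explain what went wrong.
Step 4: This gives: a = 2

Step 4 incorrectly states that sqrt(a^2) = a. The correct identity is sqrt(a^2) = |a|. Since a = -2 < 0, we have sqrt(a^2) = |-2| = 2, not a = -2.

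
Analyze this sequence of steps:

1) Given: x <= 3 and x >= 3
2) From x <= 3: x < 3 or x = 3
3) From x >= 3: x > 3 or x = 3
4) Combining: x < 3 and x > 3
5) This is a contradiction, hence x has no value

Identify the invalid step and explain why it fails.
Step 4: Combining: x < 3 and x > 3

Step 4 incorrectly combines the conditions. From x <= 3 and x >= 3, the intersection is x = 3. The error treats the 'or' cases as 'and' requirements. The correct conclusion is that x = 3 is the unique solution, not that no solution exists.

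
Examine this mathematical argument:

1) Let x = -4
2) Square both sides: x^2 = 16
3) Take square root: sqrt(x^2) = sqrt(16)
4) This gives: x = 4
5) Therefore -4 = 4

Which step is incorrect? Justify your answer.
Step 4: This gives: x = 4

Step 4 incorrectly states that sqrt(x^2) = x. The correct identity is sqrt(x^2) = |x|. Since x = -4 < 0, we have sqrt(x^2) = |-4| = 4, not x = -4.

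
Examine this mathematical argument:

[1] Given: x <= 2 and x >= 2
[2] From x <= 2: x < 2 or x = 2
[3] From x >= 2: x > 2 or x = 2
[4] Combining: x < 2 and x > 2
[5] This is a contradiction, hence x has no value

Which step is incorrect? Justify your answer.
Step 4: Combining: x < 2 and x > 2

Step 4 incorrectly combines the conditions. From x <= 2 and x >= 2, the intersection is x = 2. The error treats the 'or' cases as 'and' requirements. The correct conclusion is that x = 2 is the unique solution, not that no solution exists.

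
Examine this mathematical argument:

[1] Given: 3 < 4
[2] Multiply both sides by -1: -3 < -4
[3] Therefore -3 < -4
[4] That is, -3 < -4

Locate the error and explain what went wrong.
Step 2: Multiply both sides by -1: -3 < -4

Step 2 multiplies both sides by -1 but fails to reverse the inequality sign. When multiplying (or dividing) an inequality by a negative number, the direction must be reversed. Since 3 < 4, we should get -3 > -4, i.e., -3 > -4.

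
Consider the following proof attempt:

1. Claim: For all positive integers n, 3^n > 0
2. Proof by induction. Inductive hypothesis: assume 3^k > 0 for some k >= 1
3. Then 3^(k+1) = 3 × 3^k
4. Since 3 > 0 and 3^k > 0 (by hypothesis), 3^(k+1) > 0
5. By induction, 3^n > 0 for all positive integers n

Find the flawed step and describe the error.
Step 5: By induction, 3^n > 0 for all positive integers n

Step 5 concludes the proof by induction, but no base case was ever established. A valid induction proof requires: (1) a base case proving 3^1 > 0, and (2) an inductive step showing IF 3^k > 0 THEN 3^(k+1) > 0. Steps 2-4 correctly establish the inductive step, but without the base case the conclusion in step 5 does not follow.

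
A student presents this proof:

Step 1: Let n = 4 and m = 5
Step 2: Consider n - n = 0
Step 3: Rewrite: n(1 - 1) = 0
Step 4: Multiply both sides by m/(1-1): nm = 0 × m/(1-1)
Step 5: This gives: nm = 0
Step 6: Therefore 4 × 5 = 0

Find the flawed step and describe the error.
Step 4: Multiply both sides by m/(1-1): nm = 0 × m/(1-1)

Step 4 multiplies both sides by m/(1-1). However, 1-1 = 0, so this is multiplication by m/0, which is undefined. We cannot multiply by an undefined expression.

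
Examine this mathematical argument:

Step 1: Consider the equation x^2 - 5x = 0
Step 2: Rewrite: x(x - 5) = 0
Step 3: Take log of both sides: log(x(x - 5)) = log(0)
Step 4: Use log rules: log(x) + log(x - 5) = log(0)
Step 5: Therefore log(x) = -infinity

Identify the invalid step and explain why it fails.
Step 3: Take log of both sides: log(x(x - 5)) = log(0)

Step 3 takes the logarithm of both sides, resulting in log(0) on the right side. The logarithm is only defined for positive numbers; log(0) is undefined (approaches negative infinity). This operation is invalid.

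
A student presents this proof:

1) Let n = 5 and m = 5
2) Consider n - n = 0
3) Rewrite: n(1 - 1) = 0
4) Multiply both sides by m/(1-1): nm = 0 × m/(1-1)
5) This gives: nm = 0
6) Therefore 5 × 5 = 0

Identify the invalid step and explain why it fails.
Step 4: Multiply both sides by m/(1-1): nm = 0 × m/(1-1)

Step 4 multiplies both sides by m/(1-1). However, 1-1 = 0, so this is multiplication by m/0, which is undefined. We cannot multiply by an undefined expression.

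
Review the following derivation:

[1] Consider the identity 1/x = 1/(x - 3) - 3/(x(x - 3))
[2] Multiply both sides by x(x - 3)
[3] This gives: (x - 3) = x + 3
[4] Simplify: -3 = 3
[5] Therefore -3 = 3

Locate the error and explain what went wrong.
Step 3: This gives: (x - 3) = x + 3

Step 3 makes a sign error when clearing denominators. Multiplying -3/(x(x - 3)) by x(x - 3) gives -3, not +3. The correct result is (x - 3) = x - 3, which is trivially true, not (x - 3) = x + 3. (Step 1 is a valid identity: 1/(x - 3) - 3/(x(x - 3)) = (x - 3)/(x(x - 3)) = 1/x.)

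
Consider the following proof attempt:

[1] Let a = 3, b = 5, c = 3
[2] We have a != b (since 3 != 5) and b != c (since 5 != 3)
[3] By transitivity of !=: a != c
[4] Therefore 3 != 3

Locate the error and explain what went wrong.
Step 3: By transitivity of !=: a != c

Step 3 incorrectly applies transitivity to the '!=' relation. Transitivity states: if a R b and b R c, then a R c. However, '!=' is not transitive. Counterexample: 3 != 5 and 5 != 3, but 3 = 3 (both equal 3). Transitivity holds for relations like <, <=, =, but not for !=.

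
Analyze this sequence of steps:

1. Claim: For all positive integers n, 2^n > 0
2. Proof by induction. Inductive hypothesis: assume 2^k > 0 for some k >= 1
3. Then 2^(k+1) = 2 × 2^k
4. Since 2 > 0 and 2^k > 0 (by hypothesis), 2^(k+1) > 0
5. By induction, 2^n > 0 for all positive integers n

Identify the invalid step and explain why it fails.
Step 5: By induction, 2^n > 0 for all positive integers n

Step 5 concludes the proof by induction, but no base case was ever established. A valid induction proof requires: (1) a base case proving 2^1 > 0, and (2) an inductive step showing IF 2^k > 0 THEN 2^(k+1) > 0. Steps 2-4 correctly establish the inductive step, but without the base case the conclusion in step 5 does not follow.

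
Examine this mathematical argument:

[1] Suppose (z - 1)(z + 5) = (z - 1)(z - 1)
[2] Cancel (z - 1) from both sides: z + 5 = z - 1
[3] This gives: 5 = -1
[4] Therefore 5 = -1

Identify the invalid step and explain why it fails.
Step 2: Cancel (z - 1) from both sides: z + 5 = z - 1

Step 2 cancels (z - 1) from both sides. This is only valid if (z - 1) ≠ 0, i.e., z ≠ 1. When z = 1, both sides equal zero regardless of the other factors. The correct approach requires considering z = 1 as a separate case.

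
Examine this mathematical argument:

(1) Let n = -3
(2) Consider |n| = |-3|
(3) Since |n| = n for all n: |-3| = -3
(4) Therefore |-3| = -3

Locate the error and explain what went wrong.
Step 3: Since |n| = n for all n: |-3| = -3

Step 3 incorrectly states that |n| = n for all n. The correct definition is |n| = n when n >= 0, and |n| = -n when n < 0. Since -3 < 0, we have |-3| = -(-3) = 3, not -3.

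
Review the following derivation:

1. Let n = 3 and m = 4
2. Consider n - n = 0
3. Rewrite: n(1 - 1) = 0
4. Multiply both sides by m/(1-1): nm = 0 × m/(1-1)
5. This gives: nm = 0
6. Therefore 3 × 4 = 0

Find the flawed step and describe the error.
Step 4: Multiply both sides by m/(1-1): nm = 0 × m/(1-1)

Step 4 multiplies both sides by m/(1-1). However, 1-1 = 0, so this is multiplication by m/0, which is undefined. We cannot multiply by an undefined expression.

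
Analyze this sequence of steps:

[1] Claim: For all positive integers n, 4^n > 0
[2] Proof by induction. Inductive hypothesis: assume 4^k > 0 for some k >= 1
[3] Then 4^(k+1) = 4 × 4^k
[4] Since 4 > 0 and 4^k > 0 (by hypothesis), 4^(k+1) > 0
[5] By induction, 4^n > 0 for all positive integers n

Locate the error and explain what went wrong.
Step 5: By induction, 4^n > 0 for all positive integers n

Step 5 concludes the proof by induction, but no base case was ever established. A valid induction proof requires: (1) a base case proving 4^1 > 0, and (2) an inductive step showing IF 4^k > 0 THEN 4^(k+1) > 0. Steps 2-4 correctly establish the inductive step, but without the base case the conclusion in step 5 does not follow.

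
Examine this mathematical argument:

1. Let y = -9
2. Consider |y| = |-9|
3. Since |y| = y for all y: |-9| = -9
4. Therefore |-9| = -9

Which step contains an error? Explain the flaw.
Step 3: Since |y| = y for all y: |-9| = -9

Step 3 incorrectly states that |y| = y for all y. The correct definition is |y| = y when y >= 0, and |y| = -y when y < 0. Since -9 < 0, we have |-9| = -(-9) = 9, not -9.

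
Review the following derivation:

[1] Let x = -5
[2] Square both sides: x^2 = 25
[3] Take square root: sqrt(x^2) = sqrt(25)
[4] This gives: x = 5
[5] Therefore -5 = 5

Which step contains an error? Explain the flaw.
Step 4: This gives: x = 5

Step 4 incorrectly states that sqrt(x^2) = x. The correct identity is sqrt(x^2) = |x|. Since x = -5 < 0, we have sqrt(x^2) = |-5| = 5, not x = -5.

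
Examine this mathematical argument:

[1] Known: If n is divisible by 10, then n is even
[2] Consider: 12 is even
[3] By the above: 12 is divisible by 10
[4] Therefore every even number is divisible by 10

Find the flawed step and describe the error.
Step 3: By the above: 12 is divisible by 10

Step 3 commits the fallacy of affirming the consequent. The known fact 'divisible by 10 → even' does NOT imply 'even → divisible by 10'. That would be the converse, which is false. For example, 12 is even but 12 ÷ 10 = 1.20, which is not an integer.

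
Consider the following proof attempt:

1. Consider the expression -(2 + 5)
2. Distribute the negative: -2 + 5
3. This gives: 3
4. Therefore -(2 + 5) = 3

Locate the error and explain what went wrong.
Step 2: Distribute the negative: -2 + 5

Step 2 incorrectly distributes the negative sign. The correct distribution is -(2 + 5) = -2 - 5 = -7. The negative must be applied to both terms, not just the first. The error treats -(2 + 5) as -2 + 5, which equals 3 instead of -7.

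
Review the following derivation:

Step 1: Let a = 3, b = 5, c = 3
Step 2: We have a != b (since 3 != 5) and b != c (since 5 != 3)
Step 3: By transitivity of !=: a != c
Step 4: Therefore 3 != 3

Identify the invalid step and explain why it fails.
Step 3: By transitivity of !=: a != c

Step 3 incorrectly applies transitivity to the '!=' relation. Transitivity states: if a R b and b R c, then a R c. However, '!=' is not transitive. Counterexample: 3 != 5 and 5 != 3, but 3 = 3 (both equal 3). Transitivity holds for relations like <, <=, =, but not for !=.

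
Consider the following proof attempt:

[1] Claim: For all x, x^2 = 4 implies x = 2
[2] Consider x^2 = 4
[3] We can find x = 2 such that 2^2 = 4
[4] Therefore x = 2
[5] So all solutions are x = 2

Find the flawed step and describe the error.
Step 4: Therefore x = 2

Step 4 incorrectly concludes that x = 2 is the only solution. The proof shows that x = 2 is A solution (existence), but does not show it is the ONLY solution (uniqueness). In fact, x = -2 is also a solution since (-2)^2 = 4. Finding one solution doesn't prove there are no others.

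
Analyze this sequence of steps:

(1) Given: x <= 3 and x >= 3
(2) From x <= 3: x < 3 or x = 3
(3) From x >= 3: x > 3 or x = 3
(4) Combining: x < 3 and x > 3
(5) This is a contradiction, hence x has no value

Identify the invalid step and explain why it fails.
Step 4: Combining: x < 3 and x > 3

Step 4 incorrectly combines the conditions. From x <= 3 and x >= 3, the intersection is x = 3. The error treats the 'or' cases as 'and' requirements. The correct conclusion is that x = 3 is the unique solution, not that no solution exists.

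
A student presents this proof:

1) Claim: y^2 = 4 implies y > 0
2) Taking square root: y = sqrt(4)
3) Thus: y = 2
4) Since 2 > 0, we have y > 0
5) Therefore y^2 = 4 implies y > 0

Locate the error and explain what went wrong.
Step 2: Taking square root: y = sqrt(4)

Step 2 takes the square root and assumes the positive root only. The equation y^2 = 4 actually has two solutions: y = 2 and y = -2. The proof silently assumes y > 0 without justification, then uses this assumption to conclude y > 0, which is circular. The counterexample y = -2 shows the claim is false.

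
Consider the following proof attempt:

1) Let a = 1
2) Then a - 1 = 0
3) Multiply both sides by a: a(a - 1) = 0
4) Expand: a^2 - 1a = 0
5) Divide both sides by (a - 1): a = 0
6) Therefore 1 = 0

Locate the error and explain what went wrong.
Step 5: Divide both sides by (a - 1): a = 0

Step 5 divides both sides by (a - 1). However, since a = 1, we have (a - 1) = 0. Division by zero is undefined, making this step invalid.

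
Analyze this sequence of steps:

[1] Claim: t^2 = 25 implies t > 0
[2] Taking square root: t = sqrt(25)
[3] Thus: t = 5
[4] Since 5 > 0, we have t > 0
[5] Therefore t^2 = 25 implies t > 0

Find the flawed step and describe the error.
Step 2: Taking square root: t = sqrt(25)

Step 2 takes the square root and assumes the positive root only. The equation t^2 = 25 actually has two solutions: t = 5 and t = -5. The proof silently assumes t > 0 without justification, then uses this assumption to conclude t > 0, which is circular. The counterexample t = -5 shows the claim is false.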